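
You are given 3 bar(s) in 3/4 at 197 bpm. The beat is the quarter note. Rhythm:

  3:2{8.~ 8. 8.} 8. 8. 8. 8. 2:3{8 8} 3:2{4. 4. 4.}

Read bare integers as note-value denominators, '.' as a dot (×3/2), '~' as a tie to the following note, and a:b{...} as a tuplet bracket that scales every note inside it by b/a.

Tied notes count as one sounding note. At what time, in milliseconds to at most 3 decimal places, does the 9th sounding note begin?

1. 0.0ms @ 0 + 304.569ms (1)
2. 304.569ms @ 1 + 152.284ms (1/2)
3. 456.853ms @ 3/2 + 228.426ms (3/4)
4. 685.279ms @ 9/4 + 228.426ms (3/4)
5. 913.706ms @ 3 + 228.426ms (3/4)
6. 1142.132ms @ 15/4 + 228.426ms (3/4)
7. 1370.558ms @ 9/2 + 228.426ms (3/4)
8. 1598.985ms @ 21/4 + 228.426ms (3/4)
9. 1827.411ms @ 6 + 304.569ms (1)
10. 2131.98ms @ 7 + 304.569ms (1)
11. 2436.548ms @ 8 + 304.569ms (1)

note 9 onset = 6b = 1827.411ms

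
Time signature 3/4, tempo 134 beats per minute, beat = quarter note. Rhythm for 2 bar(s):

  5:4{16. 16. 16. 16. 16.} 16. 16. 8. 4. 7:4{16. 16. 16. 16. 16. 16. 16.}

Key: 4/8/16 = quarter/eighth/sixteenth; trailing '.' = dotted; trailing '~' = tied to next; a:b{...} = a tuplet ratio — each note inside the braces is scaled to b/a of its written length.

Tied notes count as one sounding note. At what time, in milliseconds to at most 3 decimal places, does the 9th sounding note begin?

1. 0.0ms @ 0 + 134.328ms (3/10)
2. 134.328ms @ 3/10 + 134.328ms (3/10)
3. 268.657ms @ 3/5 + 134.328ms (3/10)
4. 402.985ms @ 9/10 + 134.328ms (3/10)
5. 537.313ms @ 6/5 + 134.328ms (3/10)
6. 671.642ms @ 3/2 + 167.91ms (3/8)
7. 839.552ms @ 15/8 + 167.91ms (3/8)
8. 1007.463ms @ 9/4 + 335.821ms (3/4)
9. 1343.284ms @ 3 + 671.642ms (3/2)
10. 2014.925ms @ 9/2 + 95.949ms (3/14)
11. 2110.874ms @ 33/7 + 95.949ms (3/14)
12. 2206.823ms @ 69/14 + 95.949ms (3/14)
13. 2302.772ms @ 36/7 + 95.949ms (3/14)
14. 2398.721ms @ 75/14 + 95.949ms (3/14)
15. 2494.67ms @ 39/7 + 95.949ms (3/14)
16. 2590.618ms @ 81/14 + 95.949ms (3/14)

note 9 onset = 3b = 1343.284ms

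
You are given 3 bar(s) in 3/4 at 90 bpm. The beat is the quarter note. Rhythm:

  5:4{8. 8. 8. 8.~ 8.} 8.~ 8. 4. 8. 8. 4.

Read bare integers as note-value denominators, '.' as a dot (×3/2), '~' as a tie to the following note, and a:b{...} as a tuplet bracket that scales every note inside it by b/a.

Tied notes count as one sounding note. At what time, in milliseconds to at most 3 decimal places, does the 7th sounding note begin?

note 7 onset = 6b = 4000.0ms

1. 0.0ms @ 0 + 400.0ms (3/5)
2. 400.0ms @ 3/5 + 400.0ms (3/5)
3. 800.0ms @ 6/5 + 400.0ms (3/5)
4. 1200.0ms @ 9/5 + 800.0ms (6/5)
5. 2000.0ms @ 3 + 1000.0ms (3/2)
6. 3000.0ms @ 9/2 + 1000.0ms (3/2)
7. 4000.0ms @ 6 + 500.0ms (3/4)
8. 4500.0ms @ 27/4 + 500.0ms (3/4)
9. 5000.0ms @ 15/2 + 1000.0ms (3/2)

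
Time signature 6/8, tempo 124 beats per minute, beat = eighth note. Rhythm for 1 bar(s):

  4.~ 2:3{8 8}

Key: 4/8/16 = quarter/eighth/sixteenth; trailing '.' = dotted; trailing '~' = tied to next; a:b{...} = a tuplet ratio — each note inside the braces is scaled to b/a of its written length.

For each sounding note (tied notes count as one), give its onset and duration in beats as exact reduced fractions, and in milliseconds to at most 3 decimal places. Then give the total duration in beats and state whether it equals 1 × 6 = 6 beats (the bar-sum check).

1) 0.0ms=0b +2177.419ms=9/2b
2) 2177.419ms=9/2b +725.806ms=3/2b
Σ=6b of 6 (124bpm 6/8) — PASS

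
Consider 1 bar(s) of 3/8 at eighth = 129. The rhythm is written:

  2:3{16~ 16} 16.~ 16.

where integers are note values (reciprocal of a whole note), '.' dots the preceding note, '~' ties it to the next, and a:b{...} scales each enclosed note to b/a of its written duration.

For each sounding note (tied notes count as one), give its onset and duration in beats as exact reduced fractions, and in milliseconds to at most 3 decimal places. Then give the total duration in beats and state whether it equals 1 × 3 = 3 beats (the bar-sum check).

1) 0.0ms=0b +697.674ms=3/2b
2) 697.674ms=3/2b +697.674ms=3/2b
Σ=3b of 3 (129bpm 3/8) — PASS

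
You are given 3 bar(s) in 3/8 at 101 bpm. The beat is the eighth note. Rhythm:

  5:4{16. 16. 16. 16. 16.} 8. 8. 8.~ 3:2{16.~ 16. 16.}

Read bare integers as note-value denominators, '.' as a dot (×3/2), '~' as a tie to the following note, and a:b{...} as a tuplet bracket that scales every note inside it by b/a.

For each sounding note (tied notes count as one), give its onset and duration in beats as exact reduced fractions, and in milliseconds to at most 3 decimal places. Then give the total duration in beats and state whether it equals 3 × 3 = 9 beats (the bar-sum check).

1) 0.0ms=0b +356.436ms=3/5b
2) 356.436ms=3/5b +356.436ms=3/5b
3) 712.871ms=6/5b +356.436ms=3/5b
4) 1069.307ms=9/5b +356.436ms=3/5b
5) 1425.743ms=12/5b +356.436ms=3/5b
6) 1782.178ms=3b +891.089ms=3/2b
7) 2673.267ms=9/2b +891.089ms=3/2b
8) 3564.356ms=6b +1485.149ms=5/2b
9) 5049.505ms=17/2b +297.03ms=1/2b
Σ=9b of 9 (101bpm 3/8) — PASS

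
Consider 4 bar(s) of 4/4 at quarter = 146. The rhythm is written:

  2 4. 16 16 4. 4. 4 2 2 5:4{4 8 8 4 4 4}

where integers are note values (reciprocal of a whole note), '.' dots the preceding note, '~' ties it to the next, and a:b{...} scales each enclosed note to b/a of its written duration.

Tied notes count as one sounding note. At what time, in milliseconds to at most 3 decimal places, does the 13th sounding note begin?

1. 0.0ms @ 0 + 821.918ms (2)
2. 821.918ms @ 2 + 616.438ms (3/2)
3. 1438.356ms @ 7/2 + 102.74ms (1/4)
4. 1541.096ms @ 15/4 + 102.74ms (1/4)
5. 1643.836ms @ 4 + 616.438ms (3/2)
6. 2260.274ms @ 11/2 + 616.438ms (3/2)
7. 2876.712ms @ 7 + 410.959ms (1)
8. 3287.671ms @ 8 + 821.918ms (2)
9. 4109.589ms @ 10 + 821.918ms (2)
10. 4931.507ms @ 12 + 328.767ms (4/5)
11. 5260.274ms @ 64/5 + 164.384ms (2/5)
12. 5424.658ms @ 66/5 + 164.384ms (2/5)
13. 5589.041ms @ 68/5 + 328.767ms (4/5)
14. 5917.808ms @ 72/5 + 328.767ms (4/5)
15. 6246.575ms @ 76/5 + 328.767ms (4/5)

note 13 onset = 68/5b = 5589.041ms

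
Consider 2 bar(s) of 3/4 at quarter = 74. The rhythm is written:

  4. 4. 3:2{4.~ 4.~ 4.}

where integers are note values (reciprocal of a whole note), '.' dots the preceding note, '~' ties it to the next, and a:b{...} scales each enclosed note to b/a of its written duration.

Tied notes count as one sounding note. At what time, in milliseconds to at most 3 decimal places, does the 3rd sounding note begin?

note 3 onset = 3b = 2432.432ms

1. 0.0ms @ 0 + 1216.216ms (3/2)
2. 1216.216ms @ 3/2 + 1216.216ms (3/2)
3. 2432.432ms @ 3 + 2432.432ms (3)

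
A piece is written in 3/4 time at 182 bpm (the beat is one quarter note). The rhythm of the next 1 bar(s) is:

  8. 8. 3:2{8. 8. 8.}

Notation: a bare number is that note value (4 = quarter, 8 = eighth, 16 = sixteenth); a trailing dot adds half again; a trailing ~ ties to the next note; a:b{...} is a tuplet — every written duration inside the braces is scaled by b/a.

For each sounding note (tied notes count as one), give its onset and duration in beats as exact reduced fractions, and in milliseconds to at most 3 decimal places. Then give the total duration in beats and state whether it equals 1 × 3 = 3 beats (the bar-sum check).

1) 0.0ms=0b +247.253ms=3/4b
2) 247.253ms=3/4b +247.253ms=3/4b
3) 494.505ms=3/2b +164.835ms=1/2b
4) 659.341ms=2b +164.835ms=1/2b
5) 824.176ms=5/2b +164.835ms=1/2b
Σ=3b of 3 (182bpm 3/4) — PASS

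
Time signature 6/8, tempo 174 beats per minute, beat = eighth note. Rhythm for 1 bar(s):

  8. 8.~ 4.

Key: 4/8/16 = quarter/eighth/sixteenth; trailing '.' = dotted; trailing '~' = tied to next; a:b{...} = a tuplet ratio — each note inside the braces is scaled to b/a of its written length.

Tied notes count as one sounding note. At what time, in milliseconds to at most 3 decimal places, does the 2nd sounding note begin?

1. 0.0ms @ 0 + 517.241ms (3/2)
2. 517.241ms @ 3/2 + 1551.724ms (9/2)

note 2 onset = 3/2b = 517.241ms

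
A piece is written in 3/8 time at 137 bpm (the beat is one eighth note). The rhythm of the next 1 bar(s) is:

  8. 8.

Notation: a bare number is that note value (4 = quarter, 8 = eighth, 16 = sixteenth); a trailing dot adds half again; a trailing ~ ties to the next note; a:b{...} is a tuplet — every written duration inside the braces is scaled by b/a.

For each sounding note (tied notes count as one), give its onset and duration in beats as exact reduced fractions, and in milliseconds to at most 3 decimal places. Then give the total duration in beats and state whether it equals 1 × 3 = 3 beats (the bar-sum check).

1) 0.0ms=0b +656.934ms=3/2b
2) 656.934ms=3/2b +656.934ms=3/2b
Σ=3b of 3 (137bpm 3/8) — PASS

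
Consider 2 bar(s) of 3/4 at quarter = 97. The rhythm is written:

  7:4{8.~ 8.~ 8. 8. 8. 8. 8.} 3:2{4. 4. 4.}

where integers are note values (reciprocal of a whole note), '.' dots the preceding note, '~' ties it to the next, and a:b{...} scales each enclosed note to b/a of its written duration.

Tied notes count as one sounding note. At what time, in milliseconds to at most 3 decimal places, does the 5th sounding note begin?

note 5 onset = 18/7b = 1590.574ms

1. 0.0ms @ 0 + 795.287ms (9/7)
2. 795.287ms @ 9/7 + 265.096ms (3/7)
3. 1060.383ms @ 12/7 + 265.096ms (3/7)
4. 1325.479ms @ 15/7 + 265.096ms (3/7)
5. 1590.574ms @ 18/7 + 265.096ms (3/7)
6. 1855.67ms @ 3 + 618.557ms (1)
7. 2474.227ms @ 4 + 618.557ms (1)
8. 3092.784ms @ 5 + 618.557ms (1)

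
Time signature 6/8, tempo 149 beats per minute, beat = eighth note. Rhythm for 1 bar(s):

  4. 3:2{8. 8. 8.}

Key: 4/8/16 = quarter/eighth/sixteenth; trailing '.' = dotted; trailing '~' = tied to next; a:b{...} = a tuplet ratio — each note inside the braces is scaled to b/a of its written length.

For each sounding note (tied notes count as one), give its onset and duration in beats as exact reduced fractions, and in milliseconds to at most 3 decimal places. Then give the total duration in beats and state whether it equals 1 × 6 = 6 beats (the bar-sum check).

1) 0.0ms=0b +1208.054ms=3b
2) 1208.054ms=3b +402.685ms=1b
3) 1610.738ms=4b +402.685ms=1b
4) 2013.423ms=5b +402.685ms=1b
Σ=6b of 6 (149bpm 6/8) — PASS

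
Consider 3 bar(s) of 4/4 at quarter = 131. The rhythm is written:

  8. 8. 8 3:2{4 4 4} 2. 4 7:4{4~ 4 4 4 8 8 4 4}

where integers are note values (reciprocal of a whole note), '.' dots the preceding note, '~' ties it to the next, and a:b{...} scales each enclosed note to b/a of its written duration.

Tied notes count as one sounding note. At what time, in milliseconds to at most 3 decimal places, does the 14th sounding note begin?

note 14 onset = 76/7b = 4972.737ms

1. 0.0ms @ 0 + 343.511ms (3/4)
2. 343.511ms @ 3/4 + 343.511ms (3/4)
3. 687.023ms @ 3/2 + 229.008ms (1/2)
4. 916.031ms @ 2 + 305.344ms (2/3)
5. 1221.374ms @ 8/3 + 305.344ms (2/3)
6. 1526.718ms @ 10/3 + 305.344ms (2/3)
7. 1832.061ms @ 4 + 1374.046ms (3)
8. 3206.107ms @ 7 + 458.015ms (1)
9. 3664.122ms @ 8 + 523.446ms (8/7)
10. 4187.568ms @ 64/7 + 261.723ms (4/7)
11. 4449.291ms @ 68/7 + 261.723ms (4/7)
12. 4711.014ms @ 72/7 + 130.862ms (2/7)
13. 4841.876ms @ 74/7 + 130.862ms (2/7)
14. 4972.737ms @ 76/7 + 261.723ms (4/7)
15. 5234.46ms @ 80/7 + 261.723ms (4/7)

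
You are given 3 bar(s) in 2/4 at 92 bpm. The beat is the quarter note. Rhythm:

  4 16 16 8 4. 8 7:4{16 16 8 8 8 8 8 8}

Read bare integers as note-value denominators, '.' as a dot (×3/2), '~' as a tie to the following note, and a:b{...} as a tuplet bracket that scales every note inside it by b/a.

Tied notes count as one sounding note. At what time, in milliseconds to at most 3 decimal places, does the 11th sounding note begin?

1. 0.0ms @ 0 + 652.174ms (1)
2. 652.174ms @ 1 + 163.043ms (1/4)
3. 815.217ms @ 5/4 + 163.043ms (1/4)
4. 978.261ms @ 3/2 + 326.087ms (1/2)
5. 1304.348ms @ 2 + 978.261ms (3/2)
6. 2282.609ms @ 7/2 + 326.087ms (1/2)
7. 2608.696ms @ 4 + 93.168ms (1/7)
8. 2701.863ms @ 29/7 + 93.168ms (1/7)
9. 2795.031ms @ 30/7 + 186.335ms (2/7)
10. 2981.366ms @ 32/7 + 186.335ms (2/7)
11. 3167.702ms @ 34/7 + 186.335ms (2/7)
12. 3354.037ms @ 36/7 + 186.335ms (2/7)
13. 3540.373ms @ 38/7 + 186.335ms (2/7)
14. 3726.708ms @ 40/7 + 186.335ms (2/7)

note 11 onset = 34/7b = 3167.702ms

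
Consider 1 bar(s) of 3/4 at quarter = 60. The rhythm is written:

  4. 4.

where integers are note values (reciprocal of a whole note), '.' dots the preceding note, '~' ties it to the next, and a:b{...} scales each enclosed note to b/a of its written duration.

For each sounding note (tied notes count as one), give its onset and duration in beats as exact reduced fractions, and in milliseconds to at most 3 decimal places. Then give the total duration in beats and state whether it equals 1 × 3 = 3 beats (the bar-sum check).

1) 0.0ms=0b +1500.0ms=3/2b
2) 1500.0ms=3/2b +1500.0ms=3/2b
Σ=3b of 3 (60bpm 3/4) — PASS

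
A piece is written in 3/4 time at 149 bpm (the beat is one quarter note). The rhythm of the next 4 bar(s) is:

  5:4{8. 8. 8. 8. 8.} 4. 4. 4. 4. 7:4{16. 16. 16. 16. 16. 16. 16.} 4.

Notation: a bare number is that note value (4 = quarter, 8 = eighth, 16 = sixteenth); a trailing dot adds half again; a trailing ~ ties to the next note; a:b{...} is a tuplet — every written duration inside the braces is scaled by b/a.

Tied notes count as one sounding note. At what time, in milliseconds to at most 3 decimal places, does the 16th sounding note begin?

1. 0.0ms @ 0 + 241.611ms (3/5)
2. 241.611ms @ 3/5 + 241.611ms (3/5)
3. 483.221ms @ 6/5 + 241.611ms (3/5)
4. 724.832ms @ 9/5 + 241.611ms (3/5)
5. 966.443ms @ 12/5 + 241.611ms (3/5)
6. 1208.054ms @ 3 + 604.027ms (3/2)
7. 1812.081ms @ 9/2 + 604.027ms (3/2)
8. 2416.107ms @ 6 + 604.027ms (3/2)
9. 3020.134ms @ 15/2 + 604.027ms (3/2)
10. 3624.161ms @ 9 + 86.29ms (3/14)
11. 3710.451ms @ 129/14 + 86.29ms (3/14)
12. 3796.74ms @ 66/7 + 86.29ms (3/14)
13. 3883.03ms @ 135/14 + 86.29ms (3/14)
14. 3969.319ms @ 69/7 + 86.29ms (3/14)
15. 4055.609ms @ 141/14 + 86.29ms (3/14)
16. 4141.898ms @ 72/7 + 86.29ms (3/14)
17. 4228.188ms @ 21/2 + 604.027ms (3/2)

note 16 onset = 72/7b = 4141.898ms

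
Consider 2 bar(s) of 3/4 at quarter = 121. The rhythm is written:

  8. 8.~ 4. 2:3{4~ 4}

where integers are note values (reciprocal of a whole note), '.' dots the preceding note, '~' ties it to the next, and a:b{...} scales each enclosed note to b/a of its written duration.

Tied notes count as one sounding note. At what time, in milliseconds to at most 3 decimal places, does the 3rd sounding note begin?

note 3 onset = 3b = 1487.603ms

1. 0.0ms @ 0 + 371.901ms (3/4)
2. 371.901ms @ 3/4 + 1115.702ms (9/4)
3. 1487.603ms @ 3 + 1487.603ms (3)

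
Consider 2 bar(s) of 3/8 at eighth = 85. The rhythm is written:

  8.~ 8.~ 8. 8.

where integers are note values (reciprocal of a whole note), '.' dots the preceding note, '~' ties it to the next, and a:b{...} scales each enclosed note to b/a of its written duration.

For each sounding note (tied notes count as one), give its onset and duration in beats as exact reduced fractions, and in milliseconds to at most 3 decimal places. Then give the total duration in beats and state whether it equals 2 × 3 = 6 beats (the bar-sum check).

1) 0.0ms=0b +3176.471ms=9/2b
2) 3176.471ms=9/2b +1058.824ms=3/2b
Σ=6b of 6 (85bpm 3/8) — PASS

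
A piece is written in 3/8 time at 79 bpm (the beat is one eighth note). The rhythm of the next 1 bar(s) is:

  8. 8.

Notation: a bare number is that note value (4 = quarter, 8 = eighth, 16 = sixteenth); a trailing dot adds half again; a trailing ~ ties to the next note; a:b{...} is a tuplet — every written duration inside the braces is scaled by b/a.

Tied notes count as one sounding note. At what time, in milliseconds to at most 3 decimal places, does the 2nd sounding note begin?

note 2 onset = 3/2b = 1139.241ms

1. 0.0ms @ 0 + 1139.241ms (3/2)
2. 1139.241ms @ 3/2 + 1139.241ms (3/2)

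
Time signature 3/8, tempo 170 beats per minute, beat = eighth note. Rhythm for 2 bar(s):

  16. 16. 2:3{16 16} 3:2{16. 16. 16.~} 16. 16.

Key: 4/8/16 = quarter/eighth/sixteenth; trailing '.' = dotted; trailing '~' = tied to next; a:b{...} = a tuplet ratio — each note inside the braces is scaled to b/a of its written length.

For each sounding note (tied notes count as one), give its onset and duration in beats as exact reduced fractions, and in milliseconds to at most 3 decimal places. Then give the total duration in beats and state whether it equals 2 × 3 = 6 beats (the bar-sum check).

1) 0.0ms=0b +264.706ms=3/4b
2) 264.706ms=3/4b +264.706ms=3/4b
3) 529.412ms=3/2b +264.706ms=3/4b
4) 794.118ms=9/4b +264.706ms=3/4b
5) 1058.824ms=3b +176.471ms=1/2b
6) 1235.294ms=7/2b +176.471ms=1/2b
7) 1411.765ms=4b +441.176ms=5/4b
8) 1852.941ms=21/4b +264.706ms=3/4b
Σ=6b of 6 (170bpm 3/8) — PASS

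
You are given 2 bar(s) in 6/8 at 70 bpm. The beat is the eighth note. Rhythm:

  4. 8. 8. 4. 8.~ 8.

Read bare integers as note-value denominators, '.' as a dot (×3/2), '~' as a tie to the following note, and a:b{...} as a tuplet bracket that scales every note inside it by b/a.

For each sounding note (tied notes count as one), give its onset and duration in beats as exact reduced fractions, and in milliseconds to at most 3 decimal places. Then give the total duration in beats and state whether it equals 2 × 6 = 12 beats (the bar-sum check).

1) 0.0ms=0b +2571.429ms=3b
2) 2571.429ms=3b +1285.714ms=3/2b
3) 3857.143ms=9/2b +1285.714ms=3/2b
4) 5142.857ms=6b +2571.429ms=3b
5) 7714.286ms=9b +2571.429ms=3b
Σ=12b of 12 (70bpm 6/8) — PASS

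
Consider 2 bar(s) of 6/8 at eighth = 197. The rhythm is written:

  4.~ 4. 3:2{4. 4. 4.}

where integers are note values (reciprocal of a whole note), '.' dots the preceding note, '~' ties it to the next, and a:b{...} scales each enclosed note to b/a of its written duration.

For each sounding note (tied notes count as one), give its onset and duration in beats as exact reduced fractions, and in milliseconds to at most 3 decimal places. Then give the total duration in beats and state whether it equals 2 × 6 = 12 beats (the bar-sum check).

1) 0.0ms=0b +1827.411ms=6b
2) 1827.411ms=6b +609.137ms=2b
3) 2436.548ms=8b +609.137ms=2b
4) 3045.685ms=10b +609.137ms=2b
Σ=12b of 12 (197bpm 6/8) — PASS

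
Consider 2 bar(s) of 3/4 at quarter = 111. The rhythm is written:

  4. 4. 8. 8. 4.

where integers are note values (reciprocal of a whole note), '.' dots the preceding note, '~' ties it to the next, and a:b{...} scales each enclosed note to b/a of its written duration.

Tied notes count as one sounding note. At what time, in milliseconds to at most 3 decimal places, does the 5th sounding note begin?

note 5 onset = 9/2b = 2432.432ms

1. 0.0ms @ 0 + 810.811ms (3/2)
2. 810.811ms @ 3/2 + 810.811ms (3/2)
3. 1621.622ms @ 3 + 405.405ms (3/4)
4. 2027.027ms @ 15/4 + 405.405ms (3/4)
5. 2432.432ms @ 9/2 + 810.811ms (3/2)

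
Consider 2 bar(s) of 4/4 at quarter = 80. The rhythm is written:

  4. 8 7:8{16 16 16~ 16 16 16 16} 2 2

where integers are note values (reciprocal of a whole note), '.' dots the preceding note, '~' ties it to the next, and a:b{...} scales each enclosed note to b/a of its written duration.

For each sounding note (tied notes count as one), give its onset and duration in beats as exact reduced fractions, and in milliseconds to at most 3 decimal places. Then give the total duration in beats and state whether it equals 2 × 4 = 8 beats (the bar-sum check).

1) 0.0ms=0b +1125.0ms=3/2b
2) 1125.0ms=3/2b +375.0ms=1/2b
3) 1500.0ms=2b +214.286ms=2/7b
4) 1714.286ms=16/7b +214.286ms=2/7b
5) 1928.571ms=18/7b +428.571ms=4/7b
6) 2357.143ms=22/7b +214.286ms=2/7b
7) 2571.429ms=24/7b +214.286ms=2/7b
8) 2785.714ms=26/7b +214.286ms=2/7b
9) 3000.0ms=4b +1500.0ms=2b
10) 4500.0ms=6b +1500.0ms=2b
Σ=8b of 8 (80bpm 4/4) — PASS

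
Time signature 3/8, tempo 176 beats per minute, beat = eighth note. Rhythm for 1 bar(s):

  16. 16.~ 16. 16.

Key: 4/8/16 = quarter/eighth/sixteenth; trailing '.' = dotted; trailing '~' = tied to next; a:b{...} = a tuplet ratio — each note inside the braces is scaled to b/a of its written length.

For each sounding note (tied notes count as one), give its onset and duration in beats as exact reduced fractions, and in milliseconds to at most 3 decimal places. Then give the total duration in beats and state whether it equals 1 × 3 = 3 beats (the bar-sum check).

1) 0.0ms=0b +255.682ms=3/4b
2) 255.682ms=3/4b +511.364ms=3/2b
3) 767.045ms=9/4b +255.682ms=3/4b
Σ=3b of 3 (176bpm 3/8) — PASS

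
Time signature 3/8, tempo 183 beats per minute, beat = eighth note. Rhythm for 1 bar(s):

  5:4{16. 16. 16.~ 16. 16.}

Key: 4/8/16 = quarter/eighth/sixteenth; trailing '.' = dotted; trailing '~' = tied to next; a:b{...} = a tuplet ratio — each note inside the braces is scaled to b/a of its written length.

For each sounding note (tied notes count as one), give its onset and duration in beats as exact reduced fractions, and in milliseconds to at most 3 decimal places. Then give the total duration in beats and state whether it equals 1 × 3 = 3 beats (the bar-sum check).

1) 0.0ms=0b +196.721ms=3/5b
2) 196.721ms=3/5b +196.721ms=3/5b
3) 393.443ms=6/5b +393.443ms=6/5b
4) 786.885ms=12/5b +196.721ms=3/5b
Σ=3b of 3 (183bpm 3/8) — PASS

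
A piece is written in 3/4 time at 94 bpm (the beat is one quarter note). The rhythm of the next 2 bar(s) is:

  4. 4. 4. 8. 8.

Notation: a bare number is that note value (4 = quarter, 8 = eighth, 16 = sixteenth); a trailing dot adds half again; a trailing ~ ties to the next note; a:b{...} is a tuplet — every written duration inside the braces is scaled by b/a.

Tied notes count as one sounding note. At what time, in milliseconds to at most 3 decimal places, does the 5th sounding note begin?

1. 0.0ms @ 0 + 957.447ms (3/2)
2. 957.447ms @ 3/2 + 957.447ms (3/2)
3. 1914.894ms @ 3 + 957.447ms (3/2)
4. 2872.34ms @ 9/2 + 478.723ms (3/4)
5. 3351.064ms @ 21/4 + 478.723ms (3/4)

note 5 onset = 21/4b = 3351.064ms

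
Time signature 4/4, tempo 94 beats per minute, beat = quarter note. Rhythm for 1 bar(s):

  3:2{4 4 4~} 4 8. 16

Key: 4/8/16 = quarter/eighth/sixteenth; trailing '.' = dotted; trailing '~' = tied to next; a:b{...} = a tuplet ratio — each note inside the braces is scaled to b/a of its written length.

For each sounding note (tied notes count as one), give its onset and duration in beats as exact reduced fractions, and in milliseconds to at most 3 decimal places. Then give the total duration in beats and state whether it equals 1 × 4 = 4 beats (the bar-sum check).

1) 0.0ms=0b +425.532ms=2/3b
2) 425.532ms=2/3b +425.532ms=2/3b
3) 851.064ms=4/3b +1063.83ms=5/3b
4) 1914.894ms=3b +478.723ms=3/4b
5) 2393.617ms=15/4b +159.574ms=1/4b
Σ=4b of 4 (94bpm 4/4) — PASS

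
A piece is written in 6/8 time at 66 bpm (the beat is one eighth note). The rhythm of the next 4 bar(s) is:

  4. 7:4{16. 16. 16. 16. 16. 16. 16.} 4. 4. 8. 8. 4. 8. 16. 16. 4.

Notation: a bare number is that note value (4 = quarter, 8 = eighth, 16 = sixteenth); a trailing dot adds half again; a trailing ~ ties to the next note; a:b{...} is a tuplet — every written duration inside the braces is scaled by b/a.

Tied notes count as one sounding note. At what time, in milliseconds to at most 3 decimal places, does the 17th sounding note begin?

note 17 onset = 21b = 19090.909ms

1. 0.0ms @ 0 + 2727.273ms (3)
2. 2727.273ms @ 3 + 389.61ms (3/7)
3. 3116.883ms @ 24/7 + 389.61ms (3/7)
4. 3506.494ms @ 27/7 + 389.61ms (3/7)
5. 3896.104ms @ 30/7 + 389.61ms (3/7)
6. 4285.714ms @ 33/7 + 389.61ms (3/7)
7. 4675.325ms @ 36/7 + 389.61ms (3/7)
8. 5064.935ms @ 39/7 + 389.61ms (3/7)
9. 5454.545ms @ 6 + 2727.273ms (3)
10. 8181.818ms @ 9 + 2727.273ms (3)
11. 10909.091ms @ 12 + 1363.636ms (3/2)
12. 12272.727ms @ 27/2 + 1363.636ms (3/2)
13. 13636.364ms @ 15 + 2727.273ms (3)
14. 16363.636ms @ 18 + 1363.636ms (3/2)
15. 17727.273ms @ 39/2 + 681.818ms (3/4)
16. 18409.091ms @ 81/4 + 681.818ms (3/4)
17. 19090.909ms @ 21 + 2727.273ms (3)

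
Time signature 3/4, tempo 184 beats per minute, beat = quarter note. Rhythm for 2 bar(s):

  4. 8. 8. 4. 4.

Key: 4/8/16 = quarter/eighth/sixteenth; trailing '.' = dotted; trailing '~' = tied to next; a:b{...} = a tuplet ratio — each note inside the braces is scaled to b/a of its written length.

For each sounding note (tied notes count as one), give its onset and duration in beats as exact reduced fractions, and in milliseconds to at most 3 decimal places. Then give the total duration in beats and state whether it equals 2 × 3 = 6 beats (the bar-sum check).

1) 0.0ms=0b +489.13ms=3/2b
2) 489.13ms=3/2b +244.565ms=3/4b
3) 733.696ms=9/4b +244.565ms=3/4b
4) 978.261ms=3b +489.13ms=3/2b
5) 1467.391ms=9/2b +489.13ms=3/2b
Σ=6b of 6 (184bpm 3/4) — PASS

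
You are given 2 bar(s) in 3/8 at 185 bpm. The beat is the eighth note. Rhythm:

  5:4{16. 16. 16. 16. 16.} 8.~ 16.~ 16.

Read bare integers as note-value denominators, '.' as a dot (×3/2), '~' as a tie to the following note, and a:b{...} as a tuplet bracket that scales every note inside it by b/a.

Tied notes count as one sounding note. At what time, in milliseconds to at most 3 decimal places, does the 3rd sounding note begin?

note 3 onset = 6/5b = 389.189ms

1. 0.0ms @ 0 + 194.595ms (3/5)
2. 194.595ms @ 3/5 + 194.595ms (3/5)
3. 389.189ms @ 6/5 + 194.595ms (3/5)
4. 583.784ms @ 9/5 + 194.595ms (3/5)
5. 778.378ms @ 12/5 + 194.595ms (3/5)
6. 972.973ms @ 3 + 972.973ms (3)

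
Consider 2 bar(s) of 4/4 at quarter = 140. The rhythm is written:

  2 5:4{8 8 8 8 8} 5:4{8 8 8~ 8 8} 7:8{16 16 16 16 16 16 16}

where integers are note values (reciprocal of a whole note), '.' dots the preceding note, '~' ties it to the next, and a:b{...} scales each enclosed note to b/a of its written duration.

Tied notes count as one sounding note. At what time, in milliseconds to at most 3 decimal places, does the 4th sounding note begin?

1. 0.0ms @ 0 + 857.143ms (2)
2. 857.143ms @ 2 + 171.429ms (2/5)
3. 1028.571ms @ 12/5 + 171.429ms (2/5)
4. 1200.0ms @ 14/5 + 171.429ms (2/5)
5. 1371.429ms @ 16/5 + 171.429ms (2/5)
6. 1542.857ms @ 18/5 + 171.429ms (2/5)
7. 1714.286ms @ 4 + 171.429ms (2/5)
8. 1885.714ms @ 22/5 + 171.429ms (2/5)
9. 2057.143ms @ 24/5 + 342.857ms (4/5)
10. 2400.0ms @ 28/5 + 171.429ms (2/5)
11. 2571.429ms @ 6 + 122.449ms (2/7)
12. 2693.878ms @ 44/7 + 122.449ms (2/7)
13. 2816.327ms @ 46/7 + 122.449ms (2/7)
14. 2938.776ms @ 48/7 + 122.449ms (2/7)
15. 3061.224ms @ 50/7 + 122.449ms (2/7)
16. 3183.673ms @ 52/7 + 122.449ms (2/7)
17. 3306.122ms @ 54/7 + 122.449ms (2/7)

note 4 onset = 14/5b = 1200.0ms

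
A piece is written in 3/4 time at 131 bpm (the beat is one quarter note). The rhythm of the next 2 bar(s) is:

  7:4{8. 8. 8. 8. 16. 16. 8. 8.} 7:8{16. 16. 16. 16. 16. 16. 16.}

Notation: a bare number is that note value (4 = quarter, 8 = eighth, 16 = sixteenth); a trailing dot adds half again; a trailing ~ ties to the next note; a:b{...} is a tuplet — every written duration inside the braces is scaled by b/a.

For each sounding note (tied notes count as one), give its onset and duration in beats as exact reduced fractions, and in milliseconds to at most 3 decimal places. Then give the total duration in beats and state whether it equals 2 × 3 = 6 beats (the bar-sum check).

1) 0.0ms=0b +196.292ms=3/7b
2) 196.292ms=3/7b +196.292ms=3/7b
3) 392.585ms=6/7b +196.292ms=3/7b
4) 588.877ms=9/7b +196.292ms=3/7b
5) 785.169ms=12/7b +98.146ms=3/14b
6) 883.315ms=27/14b +98.146ms=3/14b
7) 981.461ms=15/7b +196.292ms=3/7b
8) 1177.754ms=18/7b +196.292ms=3/7b
9) 1374.046ms=3b +196.292ms=3/7b
10) 1570.338ms=24/7b +196.292ms=3/7b
11) 1766.63ms=27/7b +196.292ms=3/7b
12) 1962.923ms=30/7b +196.292ms=3/7b
13) 2159.215ms=33/7b +196.292ms=3/7b
14) 2355.507ms=36/7b +196.292ms=3/7b
15) 2551.799ms=39/7b +196.292ms=3/7b
Σ=6b of 6 (131bpm 3/4) — PASS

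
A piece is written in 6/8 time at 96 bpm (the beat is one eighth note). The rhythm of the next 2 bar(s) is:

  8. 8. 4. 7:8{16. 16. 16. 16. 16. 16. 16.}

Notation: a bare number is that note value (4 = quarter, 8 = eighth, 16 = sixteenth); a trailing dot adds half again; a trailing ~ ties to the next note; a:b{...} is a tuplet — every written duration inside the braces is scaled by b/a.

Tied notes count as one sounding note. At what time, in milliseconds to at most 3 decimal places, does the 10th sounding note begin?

note 10 onset = 78/7b = 6964.286ms

1. 0.0ms @ 0 + 937.5ms (3/2)
2. 937.5ms @ 3/2 + 937.5ms (3/2)
3. 1875.0ms @ 3 + 1875.0ms (3)
4. 3750.0ms @ 6 + 535.714ms (6/7)
5. 4285.714ms @ 48/7 + 535.714ms (6/7)
6. 4821.429ms @ 54/7 + 535.714ms (6/7)
7. 5357.143ms @ 60/7 + 535.714ms (6/7)
8. 5892.857ms @ 66/7 + 535.714ms (6/7)
9. 6428.571ms @ 72/7 + 535.714ms (6/7)
10. 6964.286ms @ 78/7 + 535.714ms (6/7)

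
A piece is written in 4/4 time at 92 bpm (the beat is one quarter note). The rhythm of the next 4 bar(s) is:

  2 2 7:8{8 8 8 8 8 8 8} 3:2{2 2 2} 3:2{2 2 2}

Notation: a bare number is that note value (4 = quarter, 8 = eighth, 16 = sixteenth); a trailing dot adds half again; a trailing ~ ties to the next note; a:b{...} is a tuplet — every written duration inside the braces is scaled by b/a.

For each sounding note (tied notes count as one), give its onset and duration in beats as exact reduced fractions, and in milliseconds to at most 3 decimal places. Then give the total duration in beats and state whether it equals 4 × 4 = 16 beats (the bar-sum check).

1) 0.0ms=0b +1304.348ms=2b
2) 1304.348ms=2b +1304.348ms=2b
3) 2608.696ms=4b +372.671ms=4/7b
4) 2981.366ms=32/7b +372.671ms=4/7b
5) 3354.037ms=36/7b +372.671ms=4/7b
6) 3726.708ms=40/7b +372.671ms=4/7b
7) 4099.379ms=44/7b +372.671ms=4/7b
8) 4472.05ms=48/7b +372.671ms=4/7b
9) 4844.72ms=52/7b +372.671ms=4/7b
10) 5217.391ms=8b +869.565ms=4/3b
11) 6086.957ms=28/3b +869.565ms=4/3b
12) 6956.522ms=32/3b +869.565ms=4/3b
13) 7826.087ms=12b +869.565ms=4/3b
14) 8695.652ms=40/3b +869.565ms=4/3b
15) 9565.217ms=44/3b +869.565ms=4/3b
Σ=16b of 16 (92bpm 4/4) — PASS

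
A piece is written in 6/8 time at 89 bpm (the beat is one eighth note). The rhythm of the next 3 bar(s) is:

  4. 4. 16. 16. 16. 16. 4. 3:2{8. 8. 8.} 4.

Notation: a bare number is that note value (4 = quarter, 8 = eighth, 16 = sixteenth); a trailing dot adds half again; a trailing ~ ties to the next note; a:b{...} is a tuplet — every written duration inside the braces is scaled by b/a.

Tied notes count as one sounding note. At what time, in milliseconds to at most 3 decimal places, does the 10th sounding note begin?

1. 0.0ms @ 0 + 2022.472ms (3)
2. 2022.472ms @ 3 + 2022.472ms (3)
3. 4044.944ms @ 6 + 505.618ms (3/4)
4. 4550.562ms @ 27/4 + 505.618ms (3/4)
5. 5056.18ms @ 15/2 + 505.618ms (3/4)
6. 5561.798ms @ 33/4 + 505.618ms (3/4)
7. 6067.416ms @ 9 + 2022.472ms (3)
8. 8089.888ms @ 12 + 674.157ms (1)
9. 8764.045ms @ 13 + 674.157ms (1)
10. 9438.202ms @ 14 + 674.157ms (1)
11. 10112.36ms @ 15 + 2022.472ms (3)

note 10 onset = 14b = 9438.202ms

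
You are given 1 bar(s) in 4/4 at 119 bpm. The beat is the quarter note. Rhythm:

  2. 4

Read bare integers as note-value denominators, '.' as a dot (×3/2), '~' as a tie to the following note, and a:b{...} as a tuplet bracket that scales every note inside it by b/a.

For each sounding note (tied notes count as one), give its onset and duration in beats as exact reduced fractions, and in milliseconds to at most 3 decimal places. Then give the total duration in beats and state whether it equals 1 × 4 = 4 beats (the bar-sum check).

1) 0.0ms=0b +1512.605ms=3b
2) 1512.605ms=3b +504.202ms=1b
Σ=4b of 4 (119bpm 4/4) — PASS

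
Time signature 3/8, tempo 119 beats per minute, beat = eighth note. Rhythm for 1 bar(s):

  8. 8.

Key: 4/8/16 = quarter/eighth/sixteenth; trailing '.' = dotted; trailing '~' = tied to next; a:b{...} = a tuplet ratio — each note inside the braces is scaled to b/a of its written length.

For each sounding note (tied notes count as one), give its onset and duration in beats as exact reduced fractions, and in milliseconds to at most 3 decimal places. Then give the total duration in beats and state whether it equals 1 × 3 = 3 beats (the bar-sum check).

1) 0.0ms=0b +756.303ms=3/2b
2) 756.303ms=3/2b +756.303ms=3/2b
Σ=3b of 3 (119bpm 3/8) — PASS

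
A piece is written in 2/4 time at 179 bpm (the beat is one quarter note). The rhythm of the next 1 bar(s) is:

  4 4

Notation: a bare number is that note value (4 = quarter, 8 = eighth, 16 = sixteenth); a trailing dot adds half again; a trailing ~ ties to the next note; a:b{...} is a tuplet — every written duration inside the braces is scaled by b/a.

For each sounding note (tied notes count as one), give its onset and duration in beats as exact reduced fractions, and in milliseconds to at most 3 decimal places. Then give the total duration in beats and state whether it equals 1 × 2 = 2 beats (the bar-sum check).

1) 0.0ms=0b +335.196ms=1b
2) 335.196ms=1b +335.196ms=1b
Σ=2b of 2 (179bpm 2/4) — PASS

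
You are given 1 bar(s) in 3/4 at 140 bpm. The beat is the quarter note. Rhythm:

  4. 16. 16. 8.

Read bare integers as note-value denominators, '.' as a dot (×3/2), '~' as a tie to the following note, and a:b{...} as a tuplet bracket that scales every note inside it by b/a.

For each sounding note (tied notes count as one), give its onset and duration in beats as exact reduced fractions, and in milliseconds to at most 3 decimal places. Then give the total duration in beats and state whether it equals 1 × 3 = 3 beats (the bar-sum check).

1) 0.0ms=0b +642.857ms=3/2b
2) 642.857ms=3/2b +160.714ms=3/8b
3) 803.571ms=15/8b +160.714ms=3/8b
4) 964.286ms=9/4b +321.429ms=3/4b
Σ=3b of 3 (140bpm 3/4) — PASS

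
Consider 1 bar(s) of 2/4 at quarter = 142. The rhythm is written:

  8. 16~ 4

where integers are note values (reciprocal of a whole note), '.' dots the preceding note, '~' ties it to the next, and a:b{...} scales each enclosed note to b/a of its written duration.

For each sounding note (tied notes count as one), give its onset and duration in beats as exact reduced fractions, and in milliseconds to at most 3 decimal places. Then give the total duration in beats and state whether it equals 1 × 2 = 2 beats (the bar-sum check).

1) 0.0ms=0b +316.901ms=3/4b
2) 316.901ms=3/4b +528.169ms=5/4b
Σ=2b of 2 (142bpm 2/4) — PASS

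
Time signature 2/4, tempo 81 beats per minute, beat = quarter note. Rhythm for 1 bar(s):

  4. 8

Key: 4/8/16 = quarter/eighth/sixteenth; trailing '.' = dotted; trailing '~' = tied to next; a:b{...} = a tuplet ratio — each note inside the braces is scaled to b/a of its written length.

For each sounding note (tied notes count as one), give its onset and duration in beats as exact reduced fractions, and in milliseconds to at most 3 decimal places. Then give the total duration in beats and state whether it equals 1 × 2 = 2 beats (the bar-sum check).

1) 0.0ms=0b +1111.111ms=3/2b
2) 1111.111ms=3/2b +370.37ms=1/2b
Σ=2b of 2 (81bpm 2/4) — PASS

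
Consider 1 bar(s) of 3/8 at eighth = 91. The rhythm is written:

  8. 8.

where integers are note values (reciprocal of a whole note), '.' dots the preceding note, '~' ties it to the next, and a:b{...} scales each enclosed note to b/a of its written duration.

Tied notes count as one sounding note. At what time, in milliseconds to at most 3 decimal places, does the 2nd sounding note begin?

note 2 onset = 3/2b = 989.011ms

1. 0.0ms @ 0 + 989.011ms (3/2)
2. 989.011ms @ 3/2 + 989.011ms (3/2)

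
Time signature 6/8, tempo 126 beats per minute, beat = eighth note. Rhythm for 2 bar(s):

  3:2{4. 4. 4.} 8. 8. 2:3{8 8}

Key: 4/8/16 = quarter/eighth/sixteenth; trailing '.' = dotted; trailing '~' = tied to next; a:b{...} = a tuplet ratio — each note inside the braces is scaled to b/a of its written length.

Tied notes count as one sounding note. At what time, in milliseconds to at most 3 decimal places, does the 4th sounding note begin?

1. 0.0ms @ 0 + 952.381ms (2)
2. 952.381ms @ 2 + 952.381ms (2)
3. 1904.762ms @ 4 + 952.381ms (2)
4. 2857.143ms @ 6 + 714.286ms (3/2)
5. 3571.429ms @ 15/2 + 714.286ms (3/2)
6. 4285.714ms @ 9 + 714.286ms (3/2)
7. 5000.0ms @ 21/2 + 714.286ms (3/2)

note 4 onset = 6b = 2857.143ms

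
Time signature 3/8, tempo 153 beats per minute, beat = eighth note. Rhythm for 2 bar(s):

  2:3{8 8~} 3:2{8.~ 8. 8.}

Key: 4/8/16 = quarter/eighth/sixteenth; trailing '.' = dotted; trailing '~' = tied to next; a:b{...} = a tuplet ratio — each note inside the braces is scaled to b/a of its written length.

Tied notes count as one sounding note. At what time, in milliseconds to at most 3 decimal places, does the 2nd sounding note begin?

note 2 onset = 3/2b = 588.235ms

1. 0.0ms @ 0 + 588.235ms (3/2)
2. 588.235ms @ 3/2 + 1372.549ms (7/2)
3. 1960.784ms @ 5 + 392.157ms (1)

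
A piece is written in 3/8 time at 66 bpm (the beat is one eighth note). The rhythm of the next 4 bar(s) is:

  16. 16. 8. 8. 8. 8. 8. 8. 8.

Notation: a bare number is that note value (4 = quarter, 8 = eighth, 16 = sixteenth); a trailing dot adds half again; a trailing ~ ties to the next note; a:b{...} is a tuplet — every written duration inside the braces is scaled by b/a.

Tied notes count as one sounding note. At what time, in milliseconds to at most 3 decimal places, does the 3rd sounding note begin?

1. 0.0ms @ 0 + 681.818ms (3/4)
2. 681.818ms @ 3/4 + 681.818ms (3/4)
3. 1363.636ms @ 3/2 + 1363.636ms (3/2)
4. 2727.273ms @ 3 + 1363.636ms (3/2)
5. 4090.909ms @ 9/2 + 1363.636ms (3/2)
6. 5454.545ms @ 6 + 1363.636ms (3/2)
7. 6818.182ms @ 15/2 + 1363.636ms (3/2)
8. 8181.818ms @ 9 + 1363.636ms (3/2)
9. 9545.455ms @ 21/2 + 1363.636ms (3/2)

note 3 onset = 3/2b = 1363.636ms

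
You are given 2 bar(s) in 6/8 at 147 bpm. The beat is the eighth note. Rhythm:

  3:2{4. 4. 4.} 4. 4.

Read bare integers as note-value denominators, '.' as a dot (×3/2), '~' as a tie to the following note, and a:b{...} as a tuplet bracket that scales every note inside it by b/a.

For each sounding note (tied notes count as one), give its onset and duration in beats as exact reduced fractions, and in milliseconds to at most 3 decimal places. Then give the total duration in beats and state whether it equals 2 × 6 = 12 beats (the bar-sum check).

1) 0.0ms=0b +816.327ms=2b
2) 816.327ms=2b +816.327ms=2b
3) 1632.653ms=4b +816.327ms=2b
4) 2448.98ms=6b +1224.49ms=3b
5) 3673.469ms=9b +1224.49ms=3b
Σ=12b of 12 (147bpm 6/8) — PASS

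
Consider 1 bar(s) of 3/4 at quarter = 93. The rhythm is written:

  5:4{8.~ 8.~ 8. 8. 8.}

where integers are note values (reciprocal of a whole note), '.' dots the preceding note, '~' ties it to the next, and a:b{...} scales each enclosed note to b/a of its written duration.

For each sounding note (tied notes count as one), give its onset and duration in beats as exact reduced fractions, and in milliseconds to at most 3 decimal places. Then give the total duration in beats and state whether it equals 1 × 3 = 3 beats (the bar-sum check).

1) 0.0ms=0b +1161.29ms=9/5b
2) 1161.29ms=9/5b +387.097ms=3/5b
3) 1548.387ms=12/5b +387.097ms=3/5b
Σ=3b of 3 (93bpm 3/4) — PASS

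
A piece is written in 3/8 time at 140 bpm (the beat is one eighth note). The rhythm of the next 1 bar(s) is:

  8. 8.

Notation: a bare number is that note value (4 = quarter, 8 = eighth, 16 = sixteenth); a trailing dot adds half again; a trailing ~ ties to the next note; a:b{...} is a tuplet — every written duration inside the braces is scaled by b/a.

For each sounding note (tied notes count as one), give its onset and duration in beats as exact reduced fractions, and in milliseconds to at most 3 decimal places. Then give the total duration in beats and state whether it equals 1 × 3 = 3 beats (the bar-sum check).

1) 0.0ms=0b +642.857ms=3/2b
2) 642.857ms=3/2b +642.857ms=3/2b
Σ=3b of 3 (140bpm 3/8) — PASS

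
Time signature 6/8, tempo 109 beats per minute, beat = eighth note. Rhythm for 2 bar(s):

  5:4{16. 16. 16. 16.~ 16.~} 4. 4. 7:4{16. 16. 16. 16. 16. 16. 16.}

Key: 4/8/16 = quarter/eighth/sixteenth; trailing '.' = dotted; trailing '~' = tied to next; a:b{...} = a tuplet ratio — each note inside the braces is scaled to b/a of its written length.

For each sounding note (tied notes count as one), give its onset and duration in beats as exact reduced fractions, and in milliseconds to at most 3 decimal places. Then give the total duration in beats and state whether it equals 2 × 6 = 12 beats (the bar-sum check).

1) 0.0ms=0b +330.275ms=3/5b
2) 330.275ms=3/5b +330.275ms=3/5b
3) 660.55ms=6/5b +330.275ms=3/5b
4) 990.826ms=9/5b +2311.927ms=21/5b
5) 3302.752ms=6b +1651.376ms=3b
6) 4954.128ms=9b +235.911ms=3/7b
7) 5190.039ms=66/7b +235.911ms=3/7b
8) 5425.95ms=69/7b +235.911ms=3/7b
9) 5661.861ms=72/7b +235.911ms=3/7b
10) 5897.772ms=75/7b +235.911ms=3/7b
11) 6133.683ms=78/7b +235.911ms=3/7b
12) 6369.594ms=81/7b +235.911ms=3/7b
Σ=12b of 12 (109bpm 6/8) — PASS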